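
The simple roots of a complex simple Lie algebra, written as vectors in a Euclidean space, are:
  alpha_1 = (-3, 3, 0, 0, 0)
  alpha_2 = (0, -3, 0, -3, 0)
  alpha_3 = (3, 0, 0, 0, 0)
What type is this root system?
Compute the Cartan integers a_ij = 2(alpha_i, alpha_j)/(alpha_j, alpha_j); the resulting 3x3 Cartan matrix is
[[2, -1, -2], [-1, 2, 0], [-1, 0, 2]].
The roots have two lengths (squared-length ratio 2:1); the short ones are alpha_{3}. The associated Dynkin diagram is a chain of 3 nodes with a double edge at one end; the terminal node there is the unique short simple root (B_3), so the type is B_3 (the algebra so(7)).

B_3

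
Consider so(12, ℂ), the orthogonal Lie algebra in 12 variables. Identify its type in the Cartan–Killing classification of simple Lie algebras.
This is so(12) with 12 even, which has dimension 12(12-1)/2 = 66 and rank 12/2 = 6. In the classification of classical Lie algebras, the orthogonal algebra so(2n) in an even number of variables has type D_n; here n = 6, so the Dynkin diagram is a chain of 4 nodes with a fork of two nodes at one end (D_6). Hence the type is D_6.

type D_6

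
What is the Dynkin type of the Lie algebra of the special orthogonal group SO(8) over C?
D_4

This is so(8) with 8 even, which has dimension 8(8-1)/2 = 28 and rank 8/2 = 4. In the classification of classical Lie algebras, the orthogonal algebra so(2n) in an even number of variables has type D_n; here n = 4, so the Dynkin diagram is a chain of 2 nodes with a fork of two nodes at one end (D_4). Hence the type is D_4.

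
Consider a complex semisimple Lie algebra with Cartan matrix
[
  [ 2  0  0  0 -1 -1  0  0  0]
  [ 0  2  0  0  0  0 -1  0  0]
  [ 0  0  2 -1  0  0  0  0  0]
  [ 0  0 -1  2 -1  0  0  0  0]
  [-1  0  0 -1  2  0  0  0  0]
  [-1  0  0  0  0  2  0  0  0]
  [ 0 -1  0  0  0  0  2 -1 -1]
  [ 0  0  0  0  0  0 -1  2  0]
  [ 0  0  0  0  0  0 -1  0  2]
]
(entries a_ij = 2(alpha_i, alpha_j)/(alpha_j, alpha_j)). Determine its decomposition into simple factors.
The diagram associated to this matrix has two connected components: the simple roots {alpha_1, alpha_3, alpha_4, alpha_5, alpha_6} form a chain of 5 nodes with single edges (A_5), and {alpha_2, alpha_7, alpha_8, alpha_9} form a chain of 2 nodes with a fork of two nodes at one end (D_4). A semisimple Lie algebra decomposes uniquely as the direct sum of simple ideals, one per connected component of its Dynkin diagram, so g ≅ A_5 ⊕ D_4 (dimension 35 + 28 = 63).

A_5 (sl(6)) ⊕ D_4 (so(8))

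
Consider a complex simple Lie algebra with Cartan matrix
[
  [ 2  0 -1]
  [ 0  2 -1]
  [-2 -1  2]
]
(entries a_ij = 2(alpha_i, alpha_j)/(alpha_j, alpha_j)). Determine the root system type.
type B_3

The matrix has rank 3 with 2's on the diagonal. Reading the off-diagonal entries as Dynkin edges (a single edge where a_ij = a_ji = -1; a double or triple edge where a_ij * a_ji = 2 or 3), the diagram is a chain of 3 nodes with a double edge at one end; the terminal node there is the unique short simple root (B_3). One simple-root ordering that puts it in standard form is (alpha_2, alpha_3, alpha_1). So the algebra is type B_3, i.e. so(7).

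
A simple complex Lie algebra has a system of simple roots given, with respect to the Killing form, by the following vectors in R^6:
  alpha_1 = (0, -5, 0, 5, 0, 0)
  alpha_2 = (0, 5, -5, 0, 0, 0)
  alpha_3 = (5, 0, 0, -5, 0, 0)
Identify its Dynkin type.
A_3

Compute the Cartan integers a_ij = 2(alpha_i, alpha_j)/(alpha_j, alpha_j); the resulting 3x3 Cartan matrix is
[[2, -1, -1], [-1, 2, 0], [-1, 0, 2]].
All simple roots have the same length, so the diagram is simply laced. The associated Dynkin diagram is a chain of 3 nodes with single edges (A_3), so the type is A_3 (the algebra sl(4)).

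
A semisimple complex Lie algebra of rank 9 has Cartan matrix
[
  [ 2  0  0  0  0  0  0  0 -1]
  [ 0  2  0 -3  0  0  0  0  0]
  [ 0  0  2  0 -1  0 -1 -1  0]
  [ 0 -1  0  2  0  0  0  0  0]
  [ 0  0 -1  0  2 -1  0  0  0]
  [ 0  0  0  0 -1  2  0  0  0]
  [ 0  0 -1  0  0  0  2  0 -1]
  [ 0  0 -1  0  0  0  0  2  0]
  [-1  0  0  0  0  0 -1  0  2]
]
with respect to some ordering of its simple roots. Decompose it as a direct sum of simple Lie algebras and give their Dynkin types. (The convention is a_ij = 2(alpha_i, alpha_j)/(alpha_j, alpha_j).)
E7 + G2

The diagram associated to this matrix has two connected components: the simple roots {alpha_1, alpha_3, alpha_5, alpha_6, alpha_7, alpha_8, alpha_9} form a chain of 6 nodes with one extra node attached to the third node from one end (E_7), and {alpha_2, alpha_4} form two nodes joined by a triple edge (G_2). A semisimple Lie algebra decomposes uniquely as the direct sum of simple ideals, one per connected component of its Dynkin diagram, so g ≅ E_7 ⊕ G_2 (dimension 133 + 14 = 147).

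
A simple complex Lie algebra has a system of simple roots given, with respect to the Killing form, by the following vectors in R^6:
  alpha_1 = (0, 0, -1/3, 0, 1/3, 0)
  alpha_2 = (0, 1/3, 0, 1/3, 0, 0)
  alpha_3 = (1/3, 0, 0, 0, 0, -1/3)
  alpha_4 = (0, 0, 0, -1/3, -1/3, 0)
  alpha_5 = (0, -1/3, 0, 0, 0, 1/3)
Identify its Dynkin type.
A_5

Compute the Cartan integers a_ij = 2(alpha_i, alpha_j)/(alpha_j, alpha_j); the resulting 5x5 Cartan matrix is
[[2, 0, 0, -1, 0], [0, 2, 0, -1, -1], [0, 0, 2, 0, -1], [-1, -1, 0, 2, 0], [0, -1, -1, 0, 2]].
All simple roots have the same length, so the diagram is simply laced. The associated Dynkin diagram is a chain of 5 nodes with single edges (A_5), so the type is A_5 (the algebra sl(6)).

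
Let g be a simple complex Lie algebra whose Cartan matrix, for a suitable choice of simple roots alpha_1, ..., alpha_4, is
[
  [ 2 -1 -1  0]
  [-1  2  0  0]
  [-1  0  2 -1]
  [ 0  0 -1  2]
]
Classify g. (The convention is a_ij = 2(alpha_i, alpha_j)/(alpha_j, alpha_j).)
A_4 (sl(5))

The matrix has rank 4 with 2's on the diagonal. Reading the off-diagonal entries as Dynkin edges (a single edge where a_ij = a_ji = -1; a double or triple edge where a_ij * a_ji = 2 or 3), the diagram is a chain of 4 nodes with single edges (A_4). One simple-root ordering that puts it in standard form is (alpha_4, alpha_3, alpha_1, alpha_2). So the algebra is type A_4, i.e. sl(5).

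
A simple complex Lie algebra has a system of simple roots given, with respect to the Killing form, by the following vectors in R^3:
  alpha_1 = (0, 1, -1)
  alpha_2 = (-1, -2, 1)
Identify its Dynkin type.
Compute the Cartan integers a_ij = 2(alpha_i, alpha_j)/(alpha_j, alpha_j); the resulting 2x2 Cartan matrix is
[[2, -1], [-3, 2]].
The roots have two lengths (squared-length ratio 3:1); the short ones are alpha_{1}. The associated Dynkin diagram is two nodes joined by a triple edge (G_2), so the type is G_2.

G_2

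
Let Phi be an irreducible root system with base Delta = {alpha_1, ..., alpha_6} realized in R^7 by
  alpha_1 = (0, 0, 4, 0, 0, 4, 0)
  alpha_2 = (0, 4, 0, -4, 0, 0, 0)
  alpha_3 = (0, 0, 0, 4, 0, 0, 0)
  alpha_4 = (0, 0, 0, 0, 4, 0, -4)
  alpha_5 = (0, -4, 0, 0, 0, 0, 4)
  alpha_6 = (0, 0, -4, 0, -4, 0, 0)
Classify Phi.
Compute the Cartan integers a_ij = 2(alpha_i, alpha_j)/(alpha_j, alpha_j); the resulting 6x6 Cartan matrix is
[[2, 0, 0, 0, 0, -1], [0, 2, -2, 0, -1, 0], [0, -1, 2, 0, 0, 0], [0, 0, 0, 2, -1, -1], [0, -1, 0, -1, 2, 0], [-1, 0, 0, -1, 0, 2]].
The roots have two lengths (squared-length ratio 2:1); the short ones are alpha_{3}. The associated Dynkin diagram is a chain of 6 nodes with a double edge at one end; the terminal node there is the unique short simple root (B_6), so the type is B_6 (the algebra so(13)).

type B_6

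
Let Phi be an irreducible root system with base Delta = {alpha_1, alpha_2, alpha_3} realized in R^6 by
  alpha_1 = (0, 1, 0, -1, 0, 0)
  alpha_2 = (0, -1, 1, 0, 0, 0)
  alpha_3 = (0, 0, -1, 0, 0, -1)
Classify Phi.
Compute the Cartan integers a_ij = 2(alpha_i, alpha_j)/(alpha_j, alpha_j); the resulting 3x3 Cartan matrix is
[[2, -1, 0], [-1, 2, -1], [0, -1, 2]].
All simple roots have the same length, so the diagram is simply laced. The associated Dynkin diagram is a chain of 3 nodes with single edges (A_3), so the type is A_3 (the algebra sl(4)).

A_3 (sl(4))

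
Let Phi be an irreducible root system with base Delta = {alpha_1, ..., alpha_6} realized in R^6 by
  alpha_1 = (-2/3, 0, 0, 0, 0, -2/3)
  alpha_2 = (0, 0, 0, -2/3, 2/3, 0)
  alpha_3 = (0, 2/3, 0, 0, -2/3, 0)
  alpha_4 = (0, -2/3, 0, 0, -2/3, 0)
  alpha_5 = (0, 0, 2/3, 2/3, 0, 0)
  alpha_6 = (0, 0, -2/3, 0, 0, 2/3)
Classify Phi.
D_6

Compute the Cartan integers a_ij = 2(alpha_i, alpha_j)/(alpha_j, alpha_j); the resulting 6x6 Cartan matrix is
[[2, 0, 0, 0, 0, -1], [0, 2, -1, -1, -1, 0], [0, -1, 2, 0, 0, 0], [0, -1, 0, 2, 0, 0], [0, -1, 0, 0, 2, -1], [-1, 0, 0, 0, -1, 2]].
All simple roots have the same length, so the diagram is simply laced. The associated Dynkin diagram is a chain of 4 nodes with a fork of two nodes at one end (D_6), so the type is D_6 (the algebra so(12)).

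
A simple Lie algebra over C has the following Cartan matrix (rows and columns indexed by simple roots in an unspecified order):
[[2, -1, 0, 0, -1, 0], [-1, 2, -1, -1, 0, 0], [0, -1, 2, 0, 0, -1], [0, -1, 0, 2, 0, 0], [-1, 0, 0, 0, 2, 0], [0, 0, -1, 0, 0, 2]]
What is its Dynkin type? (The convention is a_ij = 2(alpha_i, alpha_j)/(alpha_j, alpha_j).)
E_6

The matrix has rank 6 with 2's on the diagonal. Reading the off-diagonal entries as Dynkin edges (a single edge where a_ij = a_ji = -1; a double or triple edge where a_ij * a_ji = 2 or 3), the diagram is a chain of 5 nodes with one extra node attached to the third node from one end (E_6). One simple-root ordering that puts it in standard form is (alpha_6, alpha_4, alpha_3, alpha_2, alpha_1, alpha_5). So the algebra is type E_6.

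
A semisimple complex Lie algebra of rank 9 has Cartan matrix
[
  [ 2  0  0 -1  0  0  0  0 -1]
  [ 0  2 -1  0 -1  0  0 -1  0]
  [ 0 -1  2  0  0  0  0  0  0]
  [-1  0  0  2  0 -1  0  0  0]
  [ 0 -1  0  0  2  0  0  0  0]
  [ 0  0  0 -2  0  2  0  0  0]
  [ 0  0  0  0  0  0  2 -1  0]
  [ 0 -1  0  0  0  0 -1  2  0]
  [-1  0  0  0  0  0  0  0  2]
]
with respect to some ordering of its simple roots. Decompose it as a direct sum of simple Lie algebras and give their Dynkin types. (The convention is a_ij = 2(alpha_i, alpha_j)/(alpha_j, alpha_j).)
The diagram associated to this matrix has two connected components: the simple roots {alpha_1, alpha_4, alpha_6, alpha_9} form a chain of 4 nodes with a double edge at one end; the terminal node there is the unique long simple root (C_4), and {alpha_2, alpha_3, alpha_5, alpha_7, alpha_8} form a chain of 3 nodes with a fork of two nodes at one end (D_5). A semisimple Lie algebra decomposes uniquely as the direct sum of simple ideals, one per connected component of its Dynkin diagram, so g ≅ C_4 ⊕ D_5 (dimension 36 + 45 = 81).

C_4 (sp(8)) ⊕ D_5 (so(10))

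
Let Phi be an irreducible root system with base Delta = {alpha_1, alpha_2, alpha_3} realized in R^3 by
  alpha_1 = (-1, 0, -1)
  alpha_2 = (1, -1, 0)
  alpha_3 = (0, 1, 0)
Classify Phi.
type B_3

Compute the Cartan integers a_ij = 2(alpha_i, alpha_j)/(alpha_j, alpha_j); the resulting 3x3 Cartan matrix is
[[2, -1, 0], [-1, 2, -2], [0, -1, 2]].
The roots have two lengths (squared-length ratio 2:1); the short ones are alpha_{3}. The associated Dynkin diagram is a chain of 3 nodes with a double edge at one end; the terminal node there is the unique short simple root (B_3), so the type is B_3 (the algebra so(7)).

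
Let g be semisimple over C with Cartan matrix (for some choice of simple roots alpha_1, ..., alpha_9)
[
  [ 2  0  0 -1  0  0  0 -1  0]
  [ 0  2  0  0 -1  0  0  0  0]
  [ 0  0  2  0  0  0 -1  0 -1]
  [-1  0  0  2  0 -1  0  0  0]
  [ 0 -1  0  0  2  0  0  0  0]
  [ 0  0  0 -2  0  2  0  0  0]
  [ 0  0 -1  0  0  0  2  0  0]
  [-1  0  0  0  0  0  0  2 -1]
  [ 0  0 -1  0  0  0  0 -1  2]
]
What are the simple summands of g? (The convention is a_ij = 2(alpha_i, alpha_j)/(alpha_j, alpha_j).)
The diagram associated to this matrix has two connected components: the simple roots {alpha_2, alpha_5} form a chain of 2 nodes with single edges (A_2), and {alpha_1, alpha_3, alpha_4, alpha_6, alpha_7, alpha_8, alpha_9} form a chain of 7 nodes with a double edge at one end; the terminal node there is the unique long simple root (C_7). A semisimple Lie algebra decomposes uniquely as the direct sum of simple ideals, one per connected component of its Dynkin diagram, so g ≅ A_2 ⊕ C_7 (dimension 8 + 105 = 113).

A_2 (sl(3)) + C_7 (sp(14))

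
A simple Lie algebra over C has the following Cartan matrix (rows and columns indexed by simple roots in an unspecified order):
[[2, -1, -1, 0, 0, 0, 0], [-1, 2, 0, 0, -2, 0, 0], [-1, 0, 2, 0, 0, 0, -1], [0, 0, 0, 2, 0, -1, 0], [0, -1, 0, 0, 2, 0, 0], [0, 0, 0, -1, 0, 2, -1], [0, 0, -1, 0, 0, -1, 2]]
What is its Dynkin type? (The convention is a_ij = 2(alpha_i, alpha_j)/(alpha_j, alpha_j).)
The matrix has rank 7 with 2's on the diagonal. Reading the off-diagonal entries as Dynkin edges (a single edge where a_ij = a_ji = -1; a double or triple edge where a_ij * a_ji = 2 or 3), the diagram is a chain of 7 nodes with a double edge at one end; the terminal node there is the unique short simple root (B_7). One simple-root ordering that puts it in standard form is (alpha_4, alpha_6, alpha_7, alpha_3, alpha_1, alpha_2, alpha_5). So the algebra is type B_7, i.e. so(15).

B7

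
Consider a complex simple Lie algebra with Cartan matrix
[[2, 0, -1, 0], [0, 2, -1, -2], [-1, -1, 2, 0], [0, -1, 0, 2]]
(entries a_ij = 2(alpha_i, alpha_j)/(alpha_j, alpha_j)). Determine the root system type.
B_4 (so(9))

The matrix has rank 4 with 2's on the diagonal. Reading the off-diagonal entries as Dynkin edges (a single edge where a_ij = a_ji = -1; a double or triple edge where a_ij * a_ji = 2 or 3), the diagram is a chain of 4 nodes with a double edge at one end; the terminal node there is the unique short simple root (B_4). One simple-root ordering that puts it in standard form is (alpha_1, alpha_3, alpha_2, alpha_4). So the algebra is type B_4, i.e. so(9).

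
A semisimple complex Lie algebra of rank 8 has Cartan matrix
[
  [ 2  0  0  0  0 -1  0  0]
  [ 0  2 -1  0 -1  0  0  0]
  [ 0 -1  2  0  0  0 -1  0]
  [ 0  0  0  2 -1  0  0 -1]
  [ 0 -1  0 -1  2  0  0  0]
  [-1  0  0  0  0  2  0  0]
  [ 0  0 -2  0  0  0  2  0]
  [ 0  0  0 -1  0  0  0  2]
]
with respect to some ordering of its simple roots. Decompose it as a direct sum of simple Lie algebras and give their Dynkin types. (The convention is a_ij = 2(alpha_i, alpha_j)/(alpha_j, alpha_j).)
The diagram associated to this matrix has two connected components: the simple roots {alpha_1, alpha_6} form a chain of 2 nodes with single edges (A_2), and {alpha_2, alpha_3, alpha_4, alpha_5, alpha_7, alpha_8} form a chain of 6 nodes with a double edge at one end; the terminal node there is the unique long simple root (C_6). A semisimple Lie algebra decomposes uniquely as the direct sum of simple ideals, one per connected component of its Dynkin diagram, so g ≅ A_2 ⊕ C_6 (dimension 8 + 78 = 86).

A_2 ⊕ C_6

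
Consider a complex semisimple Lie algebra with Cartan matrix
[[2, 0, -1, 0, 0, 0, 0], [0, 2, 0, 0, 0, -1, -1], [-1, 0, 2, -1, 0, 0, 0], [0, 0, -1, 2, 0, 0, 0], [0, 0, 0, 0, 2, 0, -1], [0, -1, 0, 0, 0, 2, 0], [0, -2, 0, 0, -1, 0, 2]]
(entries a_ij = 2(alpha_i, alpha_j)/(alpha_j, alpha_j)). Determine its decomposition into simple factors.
The diagram associated to this matrix has two connected components: the simple roots {alpha_1, alpha_3, alpha_4} form a chain of 3 nodes with single edges (A_3), and {alpha_2, alpha_5, alpha_6, alpha_7} form a chain of 4 nodes with a double edge between the middle two (F_4). A semisimple Lie algebra decomposes uniquely as the direct sum of simple ideals, one per connected component of its Dynkin diagram, so g ≅ A_3 ⊕ F_4 (dimension 15 + 52 = 67).

A_3 + F_4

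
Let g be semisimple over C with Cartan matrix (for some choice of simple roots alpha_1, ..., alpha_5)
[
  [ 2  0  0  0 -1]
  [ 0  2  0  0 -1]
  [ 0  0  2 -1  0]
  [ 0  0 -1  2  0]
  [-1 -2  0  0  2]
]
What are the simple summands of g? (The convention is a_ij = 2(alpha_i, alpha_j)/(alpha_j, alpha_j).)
The diagram associated to this matrix has two connected components: the simple roots {alpha_3, alpha_4} form a chain of 2 nodes with single edges (A_2), and {alpha_1, alpha_2, alpha_5} form a chain of 3 nodes with a double edge at one end; the terminal node there is the unique short simple root (B_3). A semisimple Lie algebra decomposes uniquely as the direct sum of simple ideals, one per connected component of its Dynkin diagram, so g ≅ A_2 ⊕ B_3 (dimension 8 + 21 = 29).

A_2 (sl(3)) ⊕ B_3 (so(7))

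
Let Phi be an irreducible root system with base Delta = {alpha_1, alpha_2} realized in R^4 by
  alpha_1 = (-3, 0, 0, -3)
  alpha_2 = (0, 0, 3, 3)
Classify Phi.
A_2

Compute the Cartan integers a_ij = 2(alpha_i, alpha_j)/(alpha_j, alpha_j); the resulting 2x2 Cartan matrix is
[[2, -1], [-1, 2]].
All simple roots have the same length, so the diagram is simply laced. The associated Dynkin diagram is a chain of 2 nodes with single edges (A_2), so the type is A_2 (the algebra sl(3)).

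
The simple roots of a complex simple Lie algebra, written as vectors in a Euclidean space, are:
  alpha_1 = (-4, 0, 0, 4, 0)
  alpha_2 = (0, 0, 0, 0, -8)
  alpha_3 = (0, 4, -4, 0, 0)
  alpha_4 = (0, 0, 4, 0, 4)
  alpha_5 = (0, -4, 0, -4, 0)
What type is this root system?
type C_5

Compute the Cartan integers a_ij = 2(alpha_i, alpha_j)/(alpha_j, alpha_j); the resulting 5x5 Cartan matrix is
[[2, 0, 0, 0, -1], [0, 2, 0, -2, 0], [0, 0, 2, -1, -1], [0, -1, -1, 2, 0], [-1, 0, -1, 0, 2]].
The roots have two lengths (squared-length ratio 2:1); the short ones are alpha_{1,3,4,5}. The associated Dynkin diagram is a chain of 5 nodes with a double edge at one end; the terminal node there is the unique long simple root (C_5), so the type is C_5 (the algebra sp(10)).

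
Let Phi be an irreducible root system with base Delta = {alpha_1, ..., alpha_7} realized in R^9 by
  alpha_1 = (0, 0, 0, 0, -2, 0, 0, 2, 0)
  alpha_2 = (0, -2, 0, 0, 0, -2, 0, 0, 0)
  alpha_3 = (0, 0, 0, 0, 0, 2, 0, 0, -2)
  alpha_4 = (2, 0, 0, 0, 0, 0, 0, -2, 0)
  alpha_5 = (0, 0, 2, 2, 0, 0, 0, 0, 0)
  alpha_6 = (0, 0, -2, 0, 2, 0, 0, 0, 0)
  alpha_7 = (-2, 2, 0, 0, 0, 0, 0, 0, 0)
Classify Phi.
Compute the Cartan integers a_ij = 2(alpha_i, alpha_j)/(alpha_j, alpha_j); the resulting 7x7 Cartan matrix is
[[2, 0, 0, -1, 0, -1, 0], [0, 2, -1, 0, 0, 0, -1], [0, -1, 2, 0, 0, 0, 0], [-1, 0, 0, 2, 0, 0, -1], [0, 0, 0, 0, 2, -1, 0], [-1, 0, 0, 0, -1, 2, 0], [0, -1, 0, -1, 0, 0, 2]].
All simple roots have the same length, so the diagram is simply laced. The associated Dynkin diagram is a chain of 7 nodes with single edges (A_7), so the type is A_7 (the algebra sl(8)).

type A_7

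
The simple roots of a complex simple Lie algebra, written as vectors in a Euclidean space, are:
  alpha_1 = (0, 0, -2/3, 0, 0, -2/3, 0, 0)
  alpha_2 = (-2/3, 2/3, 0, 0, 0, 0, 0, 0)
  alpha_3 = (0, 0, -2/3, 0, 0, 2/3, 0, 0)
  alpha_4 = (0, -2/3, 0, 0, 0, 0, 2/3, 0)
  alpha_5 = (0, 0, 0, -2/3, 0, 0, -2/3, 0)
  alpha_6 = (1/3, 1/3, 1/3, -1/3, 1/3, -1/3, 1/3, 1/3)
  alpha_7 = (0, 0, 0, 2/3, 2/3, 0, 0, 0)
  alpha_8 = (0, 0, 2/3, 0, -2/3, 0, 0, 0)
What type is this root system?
E_8

Compute the Cartan integers a_ij = 2(alpha_i, alpha_j)/(alpha_j, alpha_j); the resulting 8x8 Cartan matrix is
[[2, 0, 0, 0, 0, 0, 0, -1], [0, 2, 0, -1, 0, 0, 0, 0], [0, 0, 2, 0, 0, -1, 0, -1], [0, -1, 0, 2, -1, 0, 0, 0], [0, 0, 0, -1, 2, 0, -1, 0], [0, 0, -1, 0, 0, 2, 0, 0], [0, 0, 0, 0, -1, 0, 2, -1], [-1, 0, -1, 0, 0, 0, -1, 2]].
All simple roots have the same length, so the diagram is simply laced. The associated Dynkin diagram is a chain of 7 nodes with one extra node attached to the third node from one end (E_8), so the type is E_8.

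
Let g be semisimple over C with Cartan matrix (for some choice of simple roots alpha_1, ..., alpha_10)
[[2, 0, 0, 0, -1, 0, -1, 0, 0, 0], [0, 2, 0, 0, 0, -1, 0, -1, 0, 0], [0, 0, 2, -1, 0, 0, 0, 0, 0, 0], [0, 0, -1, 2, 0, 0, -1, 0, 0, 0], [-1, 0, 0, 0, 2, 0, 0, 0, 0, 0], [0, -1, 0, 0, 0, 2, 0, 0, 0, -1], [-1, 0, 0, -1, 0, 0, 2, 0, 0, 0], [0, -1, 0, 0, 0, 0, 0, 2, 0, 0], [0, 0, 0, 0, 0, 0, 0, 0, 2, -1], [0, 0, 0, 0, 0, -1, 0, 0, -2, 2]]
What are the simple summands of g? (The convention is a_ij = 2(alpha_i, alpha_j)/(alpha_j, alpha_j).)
The diagram associated to this matrix has two connected components: the simple roots {alpha_1, alpha_3, alpha_4, alpha_5, alpha_7} form a chain of 5 nodes with single edges (A_5), and {alpha_2, alpha_6, alpha_8, alpha_9, alpha_10} form a chain of 5 nodes with a double edge at one end; the terminal node there is the unique short simple root (B_5). A semisimple Lie algebra decomposes uniquely as the direct sum of simple ideals, one per connected component of its Dynkin diagram, so g ≅ A_5 ⊕ B_5 (dimension 35 + 55 = 90).

A_5 (sl(6)) + B_5 (so(11))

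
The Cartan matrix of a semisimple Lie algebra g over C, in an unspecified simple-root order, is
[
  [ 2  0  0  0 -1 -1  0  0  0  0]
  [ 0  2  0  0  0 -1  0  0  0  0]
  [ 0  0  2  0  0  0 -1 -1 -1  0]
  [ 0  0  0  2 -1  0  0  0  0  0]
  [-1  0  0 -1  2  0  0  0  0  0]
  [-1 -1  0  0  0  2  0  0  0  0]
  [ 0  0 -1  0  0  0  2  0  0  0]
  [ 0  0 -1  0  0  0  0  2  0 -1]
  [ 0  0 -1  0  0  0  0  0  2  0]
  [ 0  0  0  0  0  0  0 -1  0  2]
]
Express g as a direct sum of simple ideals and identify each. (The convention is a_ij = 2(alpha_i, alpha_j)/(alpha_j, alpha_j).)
A_5 ⊕ D_5

The diagram associated to this matrix has two connected components: the simple roots {alpha_1, alpha_2, alpha_4, alpha_5, alpha_6} form a chain of 5 nodes with single edges (A_5), and {alpha_3, alpha_7, alpha_8, alpha_9, alpha_10} form a chain of 3 nodes with a fork of two nodes at one end (D_5). A semisimple Lie algebra decomposes uniquely as the direct sum of simple ideals, one per connected component of its Dynkin diagram, so g ≅ A_5 ⊕ D_5 (dimension 35 + 45 = 80).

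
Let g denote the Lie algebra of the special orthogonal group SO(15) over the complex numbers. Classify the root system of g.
B_7 (so(15))

This is so(15) with 15 odd, which has dimension 15(15-1)/2 = 105 and rank (15-1)/2 = 7. In the classification of classical Lie algebras, the orthogonal algebra so(2n+1) in an odd number of variables has type B_n; here n = 7, so the Dynkin diagram is a chain of 7 nodes with a double edge at one end; the terminal node there is the unique short simple root (B_7). Hence the type is B_7.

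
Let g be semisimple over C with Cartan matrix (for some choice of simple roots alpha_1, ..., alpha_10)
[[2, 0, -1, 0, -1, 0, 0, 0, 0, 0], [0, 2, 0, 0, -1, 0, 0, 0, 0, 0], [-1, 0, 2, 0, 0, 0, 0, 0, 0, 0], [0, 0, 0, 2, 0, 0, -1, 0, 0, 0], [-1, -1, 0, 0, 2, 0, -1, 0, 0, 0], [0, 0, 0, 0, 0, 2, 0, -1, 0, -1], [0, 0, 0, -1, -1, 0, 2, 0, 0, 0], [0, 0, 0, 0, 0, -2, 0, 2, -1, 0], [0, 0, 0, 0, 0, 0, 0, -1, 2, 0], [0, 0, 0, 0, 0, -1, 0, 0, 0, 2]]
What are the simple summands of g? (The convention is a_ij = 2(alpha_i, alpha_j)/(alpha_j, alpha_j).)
The diagram associated to this matrix has two connected components: the simple roots {alpha_1, alpha_2, alpha_3, alpha_4, alpha_5, alpha_7} form a chain of 5 nodes with one extra node attached to the third node from one end (E_6), and {alpha_6, alpha_8, alpha_9, alpha_10} form a chain of 4 nodes with a double edge between the middle two (F_4). A semisimple Lie algebra decomposes uniquely as the direct sum of simple ideals, one per connected component of its Dynkin diagram, so g ≅ E_6 ⊕ F_4 (dimension 78 + 52 = 130).

E6 ⊕ F4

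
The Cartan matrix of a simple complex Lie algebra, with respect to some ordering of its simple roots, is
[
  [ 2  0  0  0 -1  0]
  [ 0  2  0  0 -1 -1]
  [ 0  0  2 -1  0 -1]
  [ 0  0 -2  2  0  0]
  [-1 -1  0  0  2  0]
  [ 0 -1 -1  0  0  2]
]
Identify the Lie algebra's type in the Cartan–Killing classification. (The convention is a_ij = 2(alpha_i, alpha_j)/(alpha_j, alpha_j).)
The matrix has rank 6 with 2's on the diagonal. Reading the off-diagonal entries as Dynkin edges (a single edge where a_ij = a_ji = -1; a double or triple edge where a_ij * a_ji = 2 or 3), the diagram is a chain of 6 nodes with a double edge at one end; the terminal node there is the unique long simple root (C_6). One simple-root ordering that puts it in standard form is (alpha_1, alpha_5, alpha_2, alpha_6, alpha_3, alpha_4). So the algebra is type C_6, i.e. sp(12).

C_6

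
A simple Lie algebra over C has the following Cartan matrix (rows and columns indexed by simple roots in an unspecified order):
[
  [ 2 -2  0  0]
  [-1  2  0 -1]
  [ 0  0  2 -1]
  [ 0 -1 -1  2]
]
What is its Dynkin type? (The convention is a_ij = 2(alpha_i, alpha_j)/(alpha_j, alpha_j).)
C_4

The matrix has rank 4 with 2's on the diagonal. Reading the off-diagonal entries as Dynkin edges (a single edge where a_ij = a_ji = -1; a double or triple edge where a_ij * a_ji = 2 or 3), the diagram is a chain of 4 nodes with a double edge at one end; the terminal node there is the unique long simple root (C_4). One simple-root ordering that puts it in standard form is (alpha_3, alpha_4, alpha_2, alpha_1). So the algebra is type C_4, i.e. sp(8).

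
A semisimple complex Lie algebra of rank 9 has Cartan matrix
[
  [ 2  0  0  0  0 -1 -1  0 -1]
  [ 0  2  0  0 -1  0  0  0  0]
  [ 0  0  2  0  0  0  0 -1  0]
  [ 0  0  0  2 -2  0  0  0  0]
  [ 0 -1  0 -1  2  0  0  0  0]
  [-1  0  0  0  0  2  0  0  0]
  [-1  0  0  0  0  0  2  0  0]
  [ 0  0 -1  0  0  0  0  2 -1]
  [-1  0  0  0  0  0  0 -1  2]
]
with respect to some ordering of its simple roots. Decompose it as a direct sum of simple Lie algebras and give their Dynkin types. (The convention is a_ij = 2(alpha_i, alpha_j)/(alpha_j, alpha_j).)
C_3 (sp(6)) ⊕ D_6 (so(12))

The diagram associated to this matrix has two connected components: the simple roots {alpha_2, alpha_4, alpha_5} form a chain of 3 nodes with a double edge at one end; the terminal node there is the unique long simple root (C_3), and {alpha_1, alpha_3, alpha_6, alpha_7, alpha_8, alpha_9} form a chain of 4 nodes with a fork of two nodes at one end (D_6). A semisimple Lie algebra decomposes uniquely as the direct sum of simple ideals, one per connected component of its Dynkin diagram, so g ≅ C_3 ⊕ D_6 (dimension 21 + 66 = 87).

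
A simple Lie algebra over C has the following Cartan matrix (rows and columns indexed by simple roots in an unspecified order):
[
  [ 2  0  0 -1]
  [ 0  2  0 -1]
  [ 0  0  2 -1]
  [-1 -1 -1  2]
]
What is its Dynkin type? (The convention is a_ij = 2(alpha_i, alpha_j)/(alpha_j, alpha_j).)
D_4

The matrix has rank 4 with 2's on the diagonal. Reading the off-diagonal entries as Dynkin edges (a single edge where a_ij = a_ji = -1; a double or triple edge where a_ij * a_ji = 2 or 3), the diagram is a chain of 2 nodes with a fork of two nodes at one end (D_4). One simple-root ordering that puts it in standard form is (alpha_1, alpha_4, alpha_3, alpha_2). So the algebra is type D_4, i.e. so(8).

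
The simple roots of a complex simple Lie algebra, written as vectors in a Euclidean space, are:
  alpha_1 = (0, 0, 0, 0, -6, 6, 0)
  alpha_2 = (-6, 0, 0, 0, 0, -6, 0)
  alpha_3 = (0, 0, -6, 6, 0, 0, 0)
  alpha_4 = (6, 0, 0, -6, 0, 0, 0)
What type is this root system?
A4

Compute the Cartan integers a_ij = 2(alpha_i, alpha_j)/(alpha_j, alpha_j); the resulting 4x4 Cartan matrix is
[[2, -1, 0, 0], [-1, 2, 0, -1], [0, 0, 2, -1], [0, -1, -1, 2]].
All simple roots have the same length, so the diagram is simply laced. The associated Dynkin diagram is a chain of 4 nodes with single edges (A_4), so the type is A_4 (the algebra sl(5)).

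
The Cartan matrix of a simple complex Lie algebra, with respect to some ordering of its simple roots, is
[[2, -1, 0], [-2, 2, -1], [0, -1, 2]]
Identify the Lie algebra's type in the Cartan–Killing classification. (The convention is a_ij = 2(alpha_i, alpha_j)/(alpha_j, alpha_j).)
type B_3

The matrix has rank 3 with 2's on the diagonal. Reading the off-diagonal entries as Dynkin edges (a single edge where a_ij = a_ji = -1; a double or triple edge where a_ij * a_ji = 2 or 3), the diagram is a chain of 3 nodes with a double edge at one end; the terminal node there is the unique short simple root (B_3). One simple-root ordering that puts it in standard form is (alpha_3, alpha_2, alpha_1). So the algebra is type B_3, i.e. so(7).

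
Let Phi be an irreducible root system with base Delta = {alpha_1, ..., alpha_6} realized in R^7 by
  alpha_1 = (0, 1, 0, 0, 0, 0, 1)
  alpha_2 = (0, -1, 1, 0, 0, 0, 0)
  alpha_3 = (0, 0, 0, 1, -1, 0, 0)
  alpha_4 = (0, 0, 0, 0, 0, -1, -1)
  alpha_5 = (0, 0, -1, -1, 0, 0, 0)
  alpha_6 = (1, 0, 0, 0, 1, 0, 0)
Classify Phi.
Compute the Cartan integers a_ij = 2(alpha_i, alpha_j)/(alpha_j, alpha_j); the resulting 6x6 Cartan matrix is
[[2, -1, 0, -1, 0, 0], [-1, 2, 0, 0, -1, 0], [0, 0, 2, 0, -1, -1], [-1, 0, 0, 2, 0, 0], [0, -1, -1, 0, 2, 0], [0, 0, -1, 0, 0, 2]].
All simple roots have the same length, so the diagram is simply laced. The associated Dynkin diagram is a chain of 6 nodes with single edges (A_6), so the type is A_6 (the algebra sl(7)).

A_6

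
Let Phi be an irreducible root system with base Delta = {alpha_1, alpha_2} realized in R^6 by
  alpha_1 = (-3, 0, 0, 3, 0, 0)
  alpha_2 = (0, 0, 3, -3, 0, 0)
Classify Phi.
Compute the Cartan integers a_ij = 2(alpha_i, alpha_j)/(alpha_j, alpha_j); the resulting 2x2 Cartan matrix is
[[2, -1], [-1, 2]].
All simple roots have the same length, so the diagram is simply laced. The associated Dynkin diagram is a chain of 2 nodes with single edges (A_2), so the type is A_2 (the algebra sl(3)).

type A_2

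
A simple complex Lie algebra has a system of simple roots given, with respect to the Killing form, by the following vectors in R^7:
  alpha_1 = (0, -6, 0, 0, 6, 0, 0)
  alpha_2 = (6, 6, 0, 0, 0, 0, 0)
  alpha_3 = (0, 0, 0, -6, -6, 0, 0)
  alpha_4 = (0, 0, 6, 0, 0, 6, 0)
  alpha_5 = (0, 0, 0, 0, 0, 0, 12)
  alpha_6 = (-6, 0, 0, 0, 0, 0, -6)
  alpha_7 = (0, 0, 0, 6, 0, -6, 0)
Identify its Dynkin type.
Compute the Cartan integers a_ij = 2(alpha_i, alpha_j)/(alpha_j, alpha_j); the resulting 7x7 Cartan matrix is
[[2, -1, -1, 0, 0, 0, 0], [-1, 2, 0, 0, 0, -1, 0], [-1, 0, 2, 0, 0, 0, -1], [0, 0, 0, 2, 0, 0, -1], [0, 0, 0, 0, 2, -2, 0], [0, -1, 0, 0, -1, 2, 0], [0, 0, -1, -1, 0, 0, 2]].
The roots have two lengths (squared-length ratio 2:1); the short ones are alpha_{1,2,3,4,6,7}. The associated Dynkin diagram is a chain of 7 nodes with a double edge at one end; the terminal node there is the unique long simple root (C_7), so the type is C_7 (the algebra sp(14)).

C_7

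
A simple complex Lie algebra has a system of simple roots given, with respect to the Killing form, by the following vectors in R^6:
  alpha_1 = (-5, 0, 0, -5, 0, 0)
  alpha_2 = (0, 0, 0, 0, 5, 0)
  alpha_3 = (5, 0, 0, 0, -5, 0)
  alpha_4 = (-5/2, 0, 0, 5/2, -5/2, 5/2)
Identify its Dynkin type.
F_4

Compute the Cartan integers a_ij = 2(alpha_i, alpha_j)/(alpha_j, alpha_j); the resulting 4x4 Cartan matrix is
[[2, 0, -1, 0], [0, 2, -1, -1], [-1, -2, 2, 0], [0, -1, 0, 2]].
The roots have two lengths (squared-length ratio 2:1); the short ones are alpha_{2,4}. The associated Dynkin diagram is a chain of 4 nodes with a double edge between the middle two (F_4), so the type is F_4.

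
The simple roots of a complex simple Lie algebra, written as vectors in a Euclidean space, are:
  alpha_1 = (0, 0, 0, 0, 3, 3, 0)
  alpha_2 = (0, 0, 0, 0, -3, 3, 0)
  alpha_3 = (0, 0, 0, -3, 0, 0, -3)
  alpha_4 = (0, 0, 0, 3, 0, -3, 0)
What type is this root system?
Compute the Cartan integers a_ij = 2(alpha_i, alpha_j)/(alpha_j, alpha_j); the resulting 4x4 Cartan matrix is
[[2, 0, 0, -1], [0, 2, 0, -1], [0, 0, 2, -1], [-1, -1, -1, 2]].
All simple roots have the same length, so the diagram is simply laced. The associated Dynkin diagram is a chain of 2 nodes with a fork of two nodes at one end (D_4), so the type is D_4 (the algebra so(8)).

type D_4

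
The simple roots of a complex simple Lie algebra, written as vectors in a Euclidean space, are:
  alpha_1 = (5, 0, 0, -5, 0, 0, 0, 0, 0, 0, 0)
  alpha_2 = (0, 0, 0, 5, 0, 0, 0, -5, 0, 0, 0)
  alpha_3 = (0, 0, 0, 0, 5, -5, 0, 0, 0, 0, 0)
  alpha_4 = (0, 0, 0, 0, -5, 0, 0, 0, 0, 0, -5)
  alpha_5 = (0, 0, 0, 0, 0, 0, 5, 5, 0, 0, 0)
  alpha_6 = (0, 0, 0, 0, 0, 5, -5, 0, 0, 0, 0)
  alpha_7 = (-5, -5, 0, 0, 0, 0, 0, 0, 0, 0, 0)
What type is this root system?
A_7 (sl(8))

Compute the Cartan integers a_ij = 2(alpha_i, alpha_j)/(alpha_j, alpha_j); the resulting 7x7 Cartan matrix is
[[2, -1, 0, 0, 0, 0, -1], [-1, 2, 0, 0, -1, 0, 0], [0, 0, 2, -1, 0, -1, 0], [0, 0, -1, 2, 0, 0, 0], [0, -1, 0, 0, 2, -1, 0], [0, 0, -1, 0, -1, 2, 0], [-1, 0, 0, 0, 0, 0, 2]].
All simple roots have the same length, so the diagram is simply laced. The associated Dynkin diagram is a chain of 7 nodes with single edges (A_7), so the type is A_7 (the algebra sl(8)).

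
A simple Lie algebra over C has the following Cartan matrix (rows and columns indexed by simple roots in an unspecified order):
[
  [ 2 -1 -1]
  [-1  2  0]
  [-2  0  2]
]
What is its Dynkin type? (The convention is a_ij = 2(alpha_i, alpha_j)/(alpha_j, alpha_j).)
C_3

The matrix has rank 3 with 2's on the diagonal. Reading the off-diagonal entries as Dynkin edges (a single edge where a_ij = a_ji = -1; a double or triple edge where a_ij * a_ji = 2 or 3), the diagram is a chain of 3 nodes with a double edge at one end; the terminal node there is the unique long simple root (C_3). One simple-root ordering that puts it in standard form is (alpha_2, alpha_1, alpha_3). So the algebra is type C_3, i.e. sp(6).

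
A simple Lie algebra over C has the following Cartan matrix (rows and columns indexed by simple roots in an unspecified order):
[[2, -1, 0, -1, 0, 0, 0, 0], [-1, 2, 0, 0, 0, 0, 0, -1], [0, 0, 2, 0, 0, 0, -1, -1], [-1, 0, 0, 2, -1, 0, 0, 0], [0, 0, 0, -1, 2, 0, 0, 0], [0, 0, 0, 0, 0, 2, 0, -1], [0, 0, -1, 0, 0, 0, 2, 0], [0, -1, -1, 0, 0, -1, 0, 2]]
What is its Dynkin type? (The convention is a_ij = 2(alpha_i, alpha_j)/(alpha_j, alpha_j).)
E_8

The matrix has rank 8 with 2's on the diagonal. Reading the off-diagonal entries as Dynkin edges (a single edge where a_ij = a_ji = -1; a double or triple edge where a_ij * a_ji = 2 or 3), the diagram is a chain of 7 nodes with one extra node attached to the third node from one end (E_8). One simple-root ordering that puts it in standard form is (alpha_7, alpha_6, alpha_3, alpha_8, alpha_2, alpha_1, alpha_4, alpha_5). So the algebra is type E_8.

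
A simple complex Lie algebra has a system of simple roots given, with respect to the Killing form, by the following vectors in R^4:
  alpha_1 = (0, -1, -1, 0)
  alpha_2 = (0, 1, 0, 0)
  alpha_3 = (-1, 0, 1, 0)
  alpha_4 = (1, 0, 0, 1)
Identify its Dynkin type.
type B_4

Compute the Cartan integers a_ij = 2(alpha_i, alpha_j)/(alpha_j, alpha_j); the resulting 4x4 Cartan matrix is
[[2, -2, -1, 0], [-1, 2, 0, 0], [-1, 0, 2, -1], [0, 0, -1, 2]].
The roots have two lengths (squared-length ratio 2:1); the short ones are alpha_{2}. The associated Dynkin diagram is a chain of 4 nodes with a double edge at one end; the terminal node there is the unique short simple root (B_4), so the type is B_4 (the algebra so(9)).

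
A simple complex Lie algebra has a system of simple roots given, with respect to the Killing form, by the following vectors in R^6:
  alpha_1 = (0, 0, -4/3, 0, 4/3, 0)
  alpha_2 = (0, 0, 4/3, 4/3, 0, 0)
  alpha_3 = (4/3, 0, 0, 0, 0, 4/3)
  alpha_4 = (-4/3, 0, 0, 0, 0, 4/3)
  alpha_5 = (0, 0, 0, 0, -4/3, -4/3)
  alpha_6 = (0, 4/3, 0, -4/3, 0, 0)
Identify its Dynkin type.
D6

Compute the Cartan integers a_ij = 2(alpha_i, alpha_j)/(alpha_j, alpha_j); the resulting 6x6 Cartan matrix is
[[2, -1, 0, 0, -1, 0], [-1, 2, 0, 0, 0, -1], [0, 0, 2, 0, -1, 0], [0, 0, 0, 2, -1, 0], [-1, 0, -1, -1, 2, 0], [0, -1, 0, 0, 0, 2]].
All simple roots have the same length, so the diagram is simply laced. The associated Dynkin diagram is a chain of 4 nodes with a fork of two nodes at one end (D_6), so the type is D_6 (the algebra so(12)).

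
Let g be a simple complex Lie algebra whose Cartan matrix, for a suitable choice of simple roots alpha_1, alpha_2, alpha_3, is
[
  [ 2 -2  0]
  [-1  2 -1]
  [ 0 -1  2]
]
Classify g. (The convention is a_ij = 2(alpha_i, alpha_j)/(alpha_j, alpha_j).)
The matrix has rank 3 with 2's on the diagonal. Reading the off-diagonal entries as Dynkin edges (a single edge where a_ij = a_ji = -1; a double or triple edge where a_ij * a_ji = 2 or 3), the diagram is a chain of 3 nodes with a double edge at one end; the terminal node there is the unique long simple root (C_3). One simple-root ordering that puts it in standard form is (alpha_3, alpha_2, alpha_1). So the algebra is type C_3, i.e. sp(6).

C3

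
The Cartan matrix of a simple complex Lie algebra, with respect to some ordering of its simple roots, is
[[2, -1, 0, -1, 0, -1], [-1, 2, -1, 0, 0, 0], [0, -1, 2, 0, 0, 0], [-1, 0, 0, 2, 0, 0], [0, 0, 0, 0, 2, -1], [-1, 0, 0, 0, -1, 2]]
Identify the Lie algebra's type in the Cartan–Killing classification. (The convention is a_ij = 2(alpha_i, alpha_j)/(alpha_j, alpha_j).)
E6

The matrix has rank 6 with 2's on the diagonal. Reading the off-diagonal entries as Dynkin edges (a single edge where a_ij = a_ji = -1; a double or triple edge where a_ij * a_ji = 2 or 3), the diagram is a chain of 5 nodes with one extra node attached to the third node from one end (E_6). One simple-root ordering that puts it in standard form is (alpha_3, alpha_4, alpha_2, alpha_1, alpha_6, alpha_5). So the algebra is type E_6.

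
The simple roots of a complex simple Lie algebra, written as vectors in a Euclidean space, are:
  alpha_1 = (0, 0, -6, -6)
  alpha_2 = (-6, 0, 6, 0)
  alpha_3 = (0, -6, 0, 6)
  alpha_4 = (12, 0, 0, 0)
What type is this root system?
Compute the Cartan integers a_ij = 2(alpha_i, alpha_j)/(alpha_j, alpha_j); the resulting 4x4 Cartan matrix is
[[2, -1, -1, 0], [-1, 2, 0, -1], [-1, 0, 2, 0], [0, -2, 0, 2]].
The roots have two lengths (squared-length ratio 2:1); the short ones are alpha_{1,2,3}. The associated Dynkin diagram is a chain of 4 nodes with a double edge at one end; the terminal node there is the unique long simple root (C_4), so the type is C_4 (the algebra sp(8)).

C4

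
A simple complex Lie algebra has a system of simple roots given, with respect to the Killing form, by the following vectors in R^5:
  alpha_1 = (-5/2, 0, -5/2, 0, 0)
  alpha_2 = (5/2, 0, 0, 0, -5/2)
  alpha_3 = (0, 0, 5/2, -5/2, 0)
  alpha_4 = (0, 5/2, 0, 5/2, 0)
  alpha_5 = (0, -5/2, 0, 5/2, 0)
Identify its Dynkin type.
D_5 (so(10))

Compute the Cartan integers a_ij = 2(alpha_i, alpha_j)/(alpha_j, alpha_j); the resulting 5x5 Cartan matrix is
[[2, -1, -1, 0, 0], [-1, 2, 0, 0, 0], [-1, 0, 2, -1, -1], [0, 0, -1, 2, 0], [0, 0, -1, 0, 2]].
All simple roots have the same length, so the diagram is simply laced. The associated Dynkin diagram is a chain of 3 nodes with a fork of two nodes at one end (D_5), so the type is D_5 (the algebra so(10)).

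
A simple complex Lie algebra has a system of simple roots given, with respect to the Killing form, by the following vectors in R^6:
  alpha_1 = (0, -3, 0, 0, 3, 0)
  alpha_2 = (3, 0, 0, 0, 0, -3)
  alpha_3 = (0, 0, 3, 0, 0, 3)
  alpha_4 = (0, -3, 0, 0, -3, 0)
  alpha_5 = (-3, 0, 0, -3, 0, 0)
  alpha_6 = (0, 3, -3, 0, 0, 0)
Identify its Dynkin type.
Compute the Cartan integers a_ij = 2(alpha_i, alpha_j)/(alpha_j, alpha_j); the resulting 6x6 Cartan matrix is
[[2, 0, 0, 0, 0, -1], [0, 2, -1, 0, -1, 0], [0, -1, 2, 0, 0, -1], [0, 0, 0, 2, 0, -1], [0, -1, 0, 0, 2, 0], [-1, 0, -1, -1, 0, 2]].
All simple roots have the same length, so the diagram is simply laced. The associated Dynkin diagram is a chain of 4 nodes with a fork of two nodes at one end (D_6), so the type is D_6 (the algebra so(12)).

D_6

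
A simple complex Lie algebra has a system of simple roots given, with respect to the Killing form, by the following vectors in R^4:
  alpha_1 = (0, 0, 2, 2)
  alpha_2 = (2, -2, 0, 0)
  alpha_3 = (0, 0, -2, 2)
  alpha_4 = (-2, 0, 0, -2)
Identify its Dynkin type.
D_4

Compute the Cartan integers a_ij = 2(alpha_i, alpha_j)/(alpha_j, alpha_j); the resulting 4x4 Cartan matrix is
[[2, 0, 0, -1], [0, 2, 0, -1], [0, 0, 2, -1], [-1, -1, -1, 2]].
All simple roots have the same length, so the diagram is simply laced. The associated Dynkin diagram is a chain of 2 nodes with a fork of two nodes at one end (D_4), so the type is D_4 (the algebra so(8)).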